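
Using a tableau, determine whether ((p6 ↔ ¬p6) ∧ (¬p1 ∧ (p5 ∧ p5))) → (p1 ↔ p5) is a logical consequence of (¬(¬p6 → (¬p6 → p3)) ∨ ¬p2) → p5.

Yes

Initial set: {T ((¬(¬p6 → (¬p6 → p3)) ∨ ¬p2) → p5); F (((p6 ↔ ¬p6) ∧ (¬p1 ∧ (p5 ∧ p5))) → (p1 ↔ p5))}.
F (((p6 ↔ ¬p6) ∧ (¬p1 ∧ (p5 ∧ p5))) → (p1 ↔ p5)): α-rule — add T ((p6 ↔ ¬p6) ∧ (¬p1 ∧ (p5 ∧ p5))), F (p1 ↔ p5).
T ((p6 ↔ ¬p6) ∧ (¬p1 ∧ (p5 ∧ p5))): α-rule — add T (p6 ↔ ¬p6), T (¬p1 ∧ (p5 ∧ p5)).
T (¬p1 ∧ (p5 ∧ p5)): α-rule — add T ¬p1, T (p5 ∧ p5).
T (p5 ∧ p5): α-rule — add T p5, T p5.
T ((¬(¬p6 → (¬p6 → p3)) ∨ ¬p2) → p5): β-rule — branch into F (¬(¬p6 → (¬p6 → p3)) ∨ ¬p2)  //  T p5.
  branch 1 (add F (¬(¬p6 → (¬p6 → p3)) ∨ ¬p2)):
    F (¬(¬p6 → (¬p6 → p3)) ∨ ¬p2): α-rule — add F ¬(¬p6 → (¬p6 → p3)), F ¬p2.
    F (p1 ↔ p5): β-rule — branch into T p1, F p5  //  F p1, T p5.
      branch 1.1 (add T p1, F p5):
        × closes — contains both p1 and ¬p1.
      branch 1.2 (add F p1, T p5):
        T (p6 ↔ ¬p6): β-rule — branch into T p6, T ¬p6  //  F p6, F ¬p6.
          branch 1.2.1 (add T p6, T ¬p6):
            × closes — contains both p6 and ¬p6.
          branch 1.2.2 (add F p6, F ¬p6):
            × closes — contains both p6 and ¬p6.
  branch 2 (add T p5):
    F (p1 ↔ p5): β-rule — branch into T p1, F p5  //  F p1, T p5.
      branch 2.1 (add T p1, F p5):
        × closes — contains both p1 and ¬p1.
      branch 2.2 (add F p1, T p5):
        T (p6 ↔ ¬p6): β-rule — branch into T p6, T ¬p6  //  F p6, F ¬p6.
          branch 2.2.1 (add T p6, T ¬p6):
            × closes — contains both p6 and ¬p6.
          branch 2.2.2 (add F p6, F ¬p6):
            × closes — contains both p6 and ¬p6.
All 6 branches close.
Every branch closed, so the premises entail the conclusion.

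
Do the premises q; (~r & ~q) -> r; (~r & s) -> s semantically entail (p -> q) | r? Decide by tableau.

Yes

Initial set: {q; ((~r & ~q) -> r); ((~r & s) -> s); ~((p -> q) | r)}.
~((p -> q) | r): α-rule — add ~(p -> q), ~r.
~(p -> q): α-rule — add p, ~q.
× closes — contains both q and ~q.
All 1 branch closes.
Every branch closed, so the premises entail the conclusion.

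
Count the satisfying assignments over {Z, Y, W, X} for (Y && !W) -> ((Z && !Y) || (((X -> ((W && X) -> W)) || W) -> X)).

Initial set: {T ((Y && !W) -> ((Z && !Y) || (((X -> ((W && X) -> W)) || W) -> X)))}.
T ((Y && !W) -> ((Z && !Y) || (((X -> ((W && X) -> W)) || W) -> X))): β-rule — branch into F (Y && !W)  //  T ((Z && !Y) || (((X -> ((W && X) -> W)) || W) -> X)).
  branch 1 (add F (Y && !W)):
    F (Y && !W): β-rule — branch into F Y  //  F !W.
      branch 1.1 (add F Y):
        ○ open, literals {Y=false}.
      branch 1.2 (add F !W):
        ○ open, literals {W=true}.
  branch 2 (add T ((Z && !Y) || (((X -> ((W && X) -> W)) || W) -> X))):
    T ((Z && !Y) || (((X -> ((W && X) -> W)) || W) -> X)): β-rule — branch into T (Z && !Y)  //  T (((X -> ((W && X) -> W)) || W) -> X).
      branch 2.1 (add T (Z && !Y)):
        T (Z && !Y): α-rule — add T Z, T !Y.
        ○ open, literals {Y=false, Z=true}.
      branch 2.2 (add T (((X -> ((W && X) -> W)) || W) -> X)):
        T (((X -> ((W && X) -> W)) || W) -> X): β-rule — branch into F ((X -> ((W && X) -> W)) || W)  //  T X.
          branch 2.2.1 (add F ((X -> ((W && X) -> W)) || W)):
            F ((X -> ((W && X) -> W)) || W): α-rule — add F (X -> ((W && X) -> W)), F W.
            F (X -> ((W && X) -> W)): α-rule — add T X, F ((W && X) -> W).
            F ((W && X) -> W): α-rule — add T (W && X), F W.
            T (W && X): α-rule — add T W, T X.
            × closes — contains both W and !W.
          branch 2.2.2 (add T X):
            ○ open, literals {X=true}.
1 branch closed, 4 open.
Each open branch fixes some atoms; the unmentioned ones are free. Counting distinct full assignments: branch {Y=false} (Z, W, X) contributes 8 new; branch {W=true} (Z, Y, X) contributes 4 new; branch {Y=false, Z=true} (W, X) contributes 0 new; branch {X=true} (Z, Y, W) contributes 2 new. Total: 14.

14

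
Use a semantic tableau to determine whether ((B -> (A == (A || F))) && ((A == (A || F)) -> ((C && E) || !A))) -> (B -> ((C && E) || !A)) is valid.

Assume the negation and expand:
Initial set: {F (((B -> (A == (A || F))) && ((A == (A || F)) -> ((C && E) || !A))) -> (B -> ((C && E) || !A)))}.
F (((B -> (A == (A || F))) && ((A == (A || F)) -> ((C && E) || !A))) -> (B -> ((C && E) || !A))): α-rule — add T ((B -> (A == (A || F))) && ((A == (A || F)) -> ((C && E) || !A))), F (B -> ((C && E) || !A)).
T ((B -> (A == (A || F))) && ((A == (A || F)) -> ((C && E) || !A))): α-rule — add T (B -> (A == (A || F))), T ((A == (A || F)) -> ((C && E) || !A)).
F (B -> ((C && E) || !A)): α-rule — add T B, F ((C && E) || !A).
F ((C && E) || !A): α-rule — add F (C && E), F !A.
T (B -> (A == (A || F))): β-rule — branch into F B  //  T (A == (A || F)).
  branch 1 (add F B):
    × closes — contains both B and !B.
  branch 2 (add T (A == (A || F))):
    T ((A == (A || F)) -> ((C && E) || !A)): β-rule — branch into F (A == (A || F))  //  T ((C && E) || !A).
      branch 2.1 (add F (A == (A || F))):
        F (C && E): β-rule — branch into F C  //  F E.
          branch 2.1.1 (add F C):
            T (A == (A || F)): β-rule — branch into T A, T (A || F)  //  F A, F (A || F).
              branch 2.1.1.1 (add T A, T (A || F)):
                F (A == (A || F)): β-rule — branch into T A, F (A || F)  //  F A, T (A || F).
                  branch 2.1.1.1.1 (add T A, F (A || F)):
                    F (A || F): α-rule — add F A, F F.
                    × closes — contains both A and !A.
                  branch 2.1.1.1.2 (add F A, T (A || F)):
                    × closes — contains both A and !A.
              branch 2.1.1.2 (add F A, F (A || F)):
                × closes — contains both A and !A.
          branch 2.1.2 (add F E):
            T (A == (A || F)): β-rule — branch into T A, T (A || F)  //  F A, F (A || F).
              branch 2.1.2.1 (add T A, T (A || F)):
                F (A == (A || F)): β-rule — branch into T A, F (A || F)  //  F A, T (A || F).
                  branch 2.1.2.1.1 (add T A, F (A || F)):
                    F (A || F): α-rule — add F A, F F.
                    × closes — contains both A and !A.
                  branch 2.1.2.1.2 (add F A, T (A || F)):
                    × closes — contains both A and !A.
              branch 2.1.2.2 (add F A, F (A || F)):
                × closes — contains both A and !A.
      branch 2.2 (add T ((C && E) || !A)):
        F (C && E): β-rule — branch into F C  //  F E.
          branch 2.2.1 (add F C):
            T (A == (A || F)): β-rule — branch into T A, T (A || F)  //  F A, F (A || F).
              branch 2.2.1.1 (add T A, T (A || F)):
                T ((C && E) || !A): β-rule — branch into T (C && E)  //  T !A.
                  branch 2.2.1.1.1 (add T (C && E)):
                    T (C && E): α-rule — add T C, T E.
                    × closes — contains both C and !C.
                  branch 2.2.1.1.2 (add T !A):
                    × closes — contains both A and !A.
              branch 2.2.1.2 (add F A, F (A || F)):
                × closes — contains both A and !A.
          branch 2.2.2 (add F E):
            T (A == (A || F)): β-rule — branch into T A, T (A || F)  //  F A, F (A || F).
              branch 2.2.2.1 (add T A, T (A || F)):
                T ((C && E) || !A): β-rule — branch into T (C && E)  //  T !A.
                  branch 2.2.2.1.1 (add T (C && E)):
                    T (C && E): α-rule — add T C, T E.
                    × closes — contains both E and !E.
                  branch 2.2.2.1.2 (add T !A):
                    × closes — contains both A and !A.
              branch 2.2.2.2 (add F A, F (A || F)):
                × closes — contains both A and !A.
All 13 branches close.
Every branch closed, so the negation is unsatisfiable and the formula is valid.

Valid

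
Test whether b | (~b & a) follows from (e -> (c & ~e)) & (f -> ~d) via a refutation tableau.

Initial set: {((e -> (c & ~e)) & (f -> ~d)); ~(b | (~b & a))}.
((e -> (c & ~e)) & (f -> ~d)): α-rule — add (e -> (c & ~e)), (f -> ~d).
~(b | (~b & a)): α-rule — add ~b, ~(~b & a).
(e -> (c & ~e)): β-rule — branch into ~e  //  (c & ~e).
  branch 1 (add ~e):
    (f -> ~d): β-rule — branch into ~f  //  ~d.
      branch 1.1 (add ~f):
        ~(~b & a): β-rule — branch into ~~b  //  ~a.
          branch 1.1.1 (add ~~b):
            × closes — contains both b and ~b.
          branch 1.1.2 (add ~a):
            ○ open, literals {a=F, b=F, e=F, f=F}.
      branch 1.2 (add ~d):
        ~(~b & a): β-rule — branch into ~~b  //  ~a.
          branch 1.2.1 (add ~~b):
            × closes — contains both b and ~b.
          branch 1.2.2 (add ~a):
            ○ open, literals {a=F, b=F, d=F, e=F}.
  branch 2 (add (c & ~e)):
    (c & ~e): α-rule — add c, ~e.
    (f -> ~d): β-rule — branch into ~f  //  ~d.
      branch 2.1 (add ~f):
        ~(~b & a): β-rule — branch into ~~b  //  ~a.
          branch 2.1.1 (add ~~b):
            × closes — contains both b and ~b.
          branch 2.1.2 (add ~a):
            ○ open, literals {a=F, b=F, c=T, e=F, f=F}.
      branch 2.2 (add ~d):
        ~(~b & a): β-rule — branch into ~~b  //  ~a.
          branch 2.2.1 (add ~~b):
            × closes — contains both b and ~b.
          branch 2.2.2 (add ~a):
            ○ open, literals {a=F, b=F, c=T, d=F, e=F}.
4 branches closed, 4 open.
An open branch gives a countermodel: a=F, b=F, e=F, f=F (unmentioned atoms arbitrary); the premises hold there but the conclusion fails.

No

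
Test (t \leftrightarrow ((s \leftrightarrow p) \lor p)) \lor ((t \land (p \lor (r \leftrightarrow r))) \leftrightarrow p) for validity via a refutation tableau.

Assume the negation and expand:
Initial set: {F ((t \leftrightarrow ((s \leftrightarrow p) \lor p)) \lor ((t \land (p \lor (r \leftrightarrow r))) \leftrightarrow p))}.
F ((t \leftrightarrow ((s \leftrightarrow p) \lor p)) \lor ((t \land (p \lor (r \leftrightarrow r))) \leftrightarrow p)): α-rule — add F (t \leftrightarrow ((s \leftrightarrow p) \lor p)), F ((t \land (p \lor (r \leftrightarrow r))) \leftrightarrow p).
F (t \leftrightarrow ((s \leftrightarrow p) \lor p)): β-rule — branch into T t, F ((s \leftrightarrow p) \lor p)  //  F t, T ((s \leftrightarrow p) \lor p).
  branch 1 (add T t, F ((s \leftrightarrow p) \lor p)):
    F ((s \leftrightarrow p) \lor p): α-rule — add F (s \leftrightarrow p), F p.
    F ((t \land (p \lor (r \leftrightarrow r))) \leftrightarrow p): β-rule — branch into T (t \land (p \lor (r \leftrightarrow r))), F p  //  F (t \land (p \lor (r \leftrightarrow r))), T p.
      branch 1.1 (add T (t \land (p \lor (r \leftrightarrow r))), F p):
        T (t \land (p \lor (r \leftrightarrow r))): α-rule — add T t, T (p \lor (r \leftrightarrow r)).
        F (s \leftrightarrow p): β-rule — branch into T s, F p  //  F s, T p.
          branch 1.1.1 (add T s, F p):
            T (p \lor (r \leftrightarrow r)): β-rule — branch into T p  //  T (r \leftrightarrow r).
              branch 1.1.1.1 (add T p):
                × closes — contains both p and \lnot p.
              branch 1.1.1.2 (add T (r \leftrightarrow r)):
                T (r \leftrightarrow r): β-rule — branch into T r, T r  //  F r, F r.
                  branch 1.1.1.2.1 (add T r, T r):
                    ○ open, literals {p=0, r=1, s=1, t=1}.
                  branch 1.1.1.2.2 (add F r, F r):
                    ○ open, literals {p=0, r=0, s=1, t=1}.
          branch 1.1.2 (add F s, T p):
            × closes — contains both p and \lnot p.
      branch 1.2 (add F (t \land (p \lor (r \leftrightarrow r))), T p):
        × closes — contains both p and \lnot p.
  branch 2 (add F t, T ((s \leftrightarrow p) \lor p)):
    F ((t \land (p \lor (r \leftrightarrow r))) \leftrightarrow p): β-rule — branch into T (t \land (p \lor (r \leftrightarrow r))), F p  //  F (t \land (p \lor (r \leftrightarrow r))), T p.
      branch 2.1 (add T (t \land (p \lor (r \leftrightarrow r))), F p):
        T (t \land (p \lor (r \leftrightarrow r))): α-rule — add T t, T (p \lor (r \leftrightarrow r)).
        × closes — contains both t and \lnot t.
      branch 2.2 (add F (t \land (p \lor (r \leftrightarrow r))), T p):
        T ((s \leftrightarrow p) \lor p): β-rule — branch into T (s \leftrightarrow p)  //  T p.
          branch 2.2.1 (add T (s \leftrightarrow p)):
            F (t \land (p \lor (r \leftrightarrow r))): β-rule — branch into F t  //  F (p \lor (r \leftrightarrow r)).
              branch 2.2.1.1 (add F t):
                T (s \leftrightarrow p): β-rule — branch into T s, T p  //  F s, F p.
                  branch 2.2.1.1.1 (add T s, T p):
                    ○ open, literals {p=1, s=1, t=0}.
                  branch 2.2.1.1.2 (add F s, F p):
                    × closes — contains both p and \lnot p.
              branch 2.2.1.2 (add F (p \lor (r \leftrightarrow r))):
                F (p \lor (r \leftrightarrow r)): α-rule — add F p, F (r \leftrightarrow r).
                × closes — contains both p and \lnot p.
          branch 2.2.2 (add T p):
            F (t \land (p \lor (r \leftrightarrow r))): β-rule — branch into F t  //  F (p \lor (r \leftrightarrow r)).
              branch 2.2.2.1 (add F t):
                ○ open, literals {p=1, t=0}.
              branch 2.2.2.2 (add F (p \lor (r \leftrightarrow r))):
                F (p \lor (r \leftrightarrow r)): α-rule — add F p, F (r \leftrightarrow r).
                × closes — contains both p and \lnot p.
7 branches closed, 4 open.
An open branch gives a countermodel: p=0, r=1, s=1, t=1 (unmentioned atoms arbitrary); under it the original formula is false.

Not valid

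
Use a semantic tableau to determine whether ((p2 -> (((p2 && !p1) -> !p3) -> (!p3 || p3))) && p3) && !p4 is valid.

Assume the negation and expand:
Initial set: {!(((p2 -> (((p2 && !p1) -> !p3) -> (!p3 || p3))) && p3) && !p4)}.
!(((p2 -> (((p2 && !p1) -> !p3) -> (!p3 || p3))) && p3) && !p4): β-rule — branch into !((p2 -> (((p2 && !p1) -> !p3) -> (!p3 || p3))) && p3)  //  !!p4.
  branch 1 (add !((p2 -> (((p2 && !p1) -> !p3) -> (!p3 || p3))) && p3)):
    !((p2 -> (((p2 && !p1) -> !p3) -> (!p3 || p3))) && p3): β-rule — branch into !(p2 -> (((p2 && !p1) -> !p3) -> (!p3 || p3)))  //  !p3.
      branch 1.1 (add !(p2 -> (((p2 && !p1) -> !p3) -> (!p3 || p3)))):
        !(p2 -> (((p2 && !p1) -> !p3) -> (!p3 || p3))): α-rule — add p2, !(((p2 && !p1) -> !p3) -> (!p3 || p3)).
        !(((p2 && !p1) -> !p3) -> (!p3 || p3)): α-rule — add ((p2 && !p1) -> !p3), !(!p3 || p3).
        !(!p3 || p3): α-rule — add !!p3, !p3.
        × closes — contains both p3 and !p3.
      branch 1.2 (add !p3):
        ○ open, literals {p3=F}.
  branch 2 (add !!p4):
    ○ open, literals {p4=T}.
1 branch closed, 2 open.
An open branch gives a countermodel: p3=F (unmentioned atoms arbitrary); under it the original formula is false.

Not valid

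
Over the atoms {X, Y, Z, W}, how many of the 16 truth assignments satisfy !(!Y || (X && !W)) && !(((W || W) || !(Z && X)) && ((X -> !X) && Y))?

Initial set: {(!(!Y || (X && !W)) && !(((W || W) || !(Z && X)) && ((X -> !X) && Y)))}.
(!(!Y || (X && !W)) && !(((W || W) || !(Z && X)) && ((X -> !X) && Y))): α-rule — add !(!Y || (X && !W)), !(((W || W) || !(Z && X)) && ((X -> !X) && Y)).
!(!Y || (X && !W)): α-rule — add !!Y, !(X && !W).
!(((W || W) || !(Z && X)) && ((X -> !X) && Y)): β-rule — branch into !((W || W) || !(Z && X))  //  !((X -> !X) && Y).
  branch 1 (add !((W || W) || !(Z && X))):
    !((W || W) || !(Z && X)): α-rule — add !(W || W), !!(Z && X).
    !(W || W): α-rule — add !W, !W.
    !!(Z && X): α-rule — add Z, X.
    !(X && !W): β-rule — branch into !X  //  !!W.
      branch 1.1 (add !X):
        × closes — contains both X and !X.
      branch 1.2 (add !!W):
        × closes — contains both W and !W.
  branch 2 (add !((X -> !X) && Y)):
    !(X && !W): β-rule — branch into !X  //  !!W.
      branch 2.1 (add !X):
        !((X -> !X) && Y): β-rule — branch into !(X -> !X)  //  !Y.
          branch 2.1.1 (add !(X -> !X)):
            !(X -> !X): α-rule — add X, !!X.
            × closes — contains both X and !X.
          branch 2.1.2 (add !Y):
            × closes — contains both Y and !Y.
      branch 2.2 (add !!W):
        !((X -> !X) && Y): β-rule — branch into !(X -> !X)  //  !Y.
          branch 2.2.1 (add !(X -> !X)):
            !(X -> !X): α-rule — add X, !!X.
            ○ open, literals {W=true, X=true, Y=true}.
          branch 2.2.2 (add !Y):
            × closes — contains both Y and !Y.
5 branches closed, 1 open.
Each open branch fixes some atoms; the unmentioned ones are free. Counting distinct full assignments: branch {W=true, X=true, Y=true} (Z) contributes 2 new. Total: 2.

2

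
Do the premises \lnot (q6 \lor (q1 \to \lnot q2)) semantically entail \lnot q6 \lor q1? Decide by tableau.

Initial set: {\lnot (q6 \lor (q1 \to \lnot q2)); \lnot (\lnot q6 \lor q1)}.
\lnot (q6 \lor (q1 \to \lnot q2)): α-rule — add \lnot q6, \lnot (q1 \to \lnot q2).
\lnot (\lnot q6 \lor q1): α-rule — add \lnot \lnot q6, \lnot q1.
× closes — contains both q6 and \lnot q6.
All 1 branch closes.
Every branch closed, so the premises entail the conclusion.

Yes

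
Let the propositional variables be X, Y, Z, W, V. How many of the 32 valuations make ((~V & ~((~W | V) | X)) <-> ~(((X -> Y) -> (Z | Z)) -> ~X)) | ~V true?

26

Initial set: {(((~V & ~((~W | V) | X)) <-> ~(((X -> Y) -> (Z | Z)) -> ~X)) | ~V)}.
(((~V & ~((~W | V) | X)) <-> ~(((X -> Y) -> (Z | Z)) -> ~X)) | ~V): β-rule — branch into ((~V & ~((~W | V) | X)) <-> ~(((X -> Y) -> (Z | Z)) -> ~X))  //  ~V.
  branch 1 (add ((~V & ~((~W | V) | X)) <-> ~(((X -> Y) -> (Z | Z)) -> ~X))):
    ((~V & ~((~W | V) | X)) <-> ~(((X -> Y) -> (Z | Z)) -> ~X)): β-rule — branch into (~V & ~((~W | V) | X)), ~(((X -> Y) -> (Z | Z)) -> ~X)  //  ~(~V & ~((~W | V) | X)), ~~(((X -> Y) -> (Z | Z)) -> ~X).
      branch 1.1 (add (~V & ~((~W | V) | X)), ~(((X -> Y) -> (Z | Z)) -> ~X)):
        (~V & ~((~W | V) | X)): α-rule — add ~V, ~((~W | V) | X).
        ~(((X -> Y) -> (Z | Z)) -> ~X): α-rule — add ((X -> Y) -> (Z | Z)), ~~X.
        ~((~W | V) | X): α-rule — add ~(~W | V), ~X.
        × closes — contains both X and ~X.
      branch 1.2 (add ~(~V & ~((~W | V) | X)), ~~(((X -> Y) -> (Z | Z)) -> ~X)):
        ~(~V & ~((~W | V) | X)): β-rule — branch into ~~V  //  ~~((~W | V) | X).
          branch 1.2.1 (add ~~V):
            ~~(((X -> Y) -> (Z | Z)) -> ~X): β-rule — branch into ~((X -> Y) -> (Z | Z))  //  ~X.
              branch 1.2.1.1 (add ~((X -> Y) -> (Z | Z))):
                ~((X -> Y) -> (Z | Z)): α-rule — add (X -> Y), ~(Z | Z).
                ~(Z | Z): α-rule — add ~Z, ~Z.
                (X -> Y): β-rule — branch into ~X  //  Y.
                  branch 1.2.1.1.1 (add ~X):
                    ○ open, literals {V=T, X=F, Z=F}.
                  branch 1.2.1.1.2 (add Y):
                    ○ open, literals {V=T, Y=T, Z=F}.
              branch 1.2.1.2 (add ~X):
                ○ open, literals {V=T, X=F}.
          branch 1.2.2 (add ~~((~W | V) | X)):
            ~~(((X -> Y) -> (Z | Z)) -> ~X): β-rule — branch into ~((X -> Y) -> (Z | Z))  //  ~X.
              branch 1.2.2.1 (add ~((X -> Y) -> (Z | Z))):
                ~((X -> Y) -> (Z | Z)): α-rule — add (X -> Y), ~(Z | Z).
                ~(Z | Z): α-rule — add ~Z, ~Z.
                ~~((~W | V) | X): β-rule — branch into (~W | V)  //  X.
                  branch 1.2.2.1.1 (add (~W | V)):
                    (X -> Y): β-rule — branch into ~X  //  Y.
                      branch 1.2.2.1.1.1 (add ~X):
                        (~W | V): β-rule — branch into ~W  //  V.
                          branch 1.2.2.1.1.1.1 (add ~W):
                            ○ open, literals {W=F, X=F, Z=F}.
                          branch 1.2.2.1.1.1.2 (add V):
                            ○ open, literals {V=T, X=F, Z=F}.
                      branch 1.2.2.1.1.2 (add Y):
                        (~W | V): β-rule — branch into ~W  //  V.
                          branch 1.2.2.1.1.2.1 (add ~W):
                            ○ open, literals {W=F, Y=T, Z=F}.
                          branch 1.2.2.1.1.2.2 (add V):
                            ○ open, literals {V=T, Y=T, Z=F}.
                  branch 1.2.2.1.2 (add X):
                    (X -> Y): β-rule — branch into ~X  //  Y.
                      branch 1.2.2.1.2.1 (add ~X):
                        × closes — contains both X and ~X.
                      branch 1.2.2.1.2.2 (add Y):
                        ○ open, literals {X=T, Y=T, Z=F}.
              branch 1.2.2.2 (add ~X):
                ~~((~W | V) | X): β-rule — branch into (~W | V)  //  X.
                  branch 1.2.2.2.1 (add (~W | V)):
                    (~W | V): β-rule — branch into ~W  //  V.
                      branch 1.2.2.2.1.1 (add ~W):
                        ○ open, literals {W=F, X=F}.
                      branch 1.2.2.2.1.2 (add V):
                        ○ open, literals {V=T, X=F}.
                  branch 1.2.2.2.2 (add X):
                    × closes — contains both X and ~X.
  branch 2 (add ~V):
    ○ open, literals {V=F}.
3 branches closed, 11 open.
Each open branch fixes some atoms; the unmentioned ones are free. Counting distinct full assignments: branch {V=T, X=F, Z=F} (Y, W) contributes 4 new; branch {V=T, Y=T, Z=F} (X, W) contributes 2 new; branch {V=T, X=F} (Y, Z, W) contributes 4 new; branch {W=F, X=F, Z=F} (Y, V) contributes 2 new; branch {V=T, X=F, Z=F} (Y, W) contributes 0 new; branch {W=F, Y=T, Z=F} (X, V) contributes 1 new; branch {V=T, Y=T, Z=F} (X, W) contributes 0 new; branch {X=T, Y=T, Z=F} (W, V) contributes 1 new; branch {W=F, X=F} (Y, Z, V) contributes 2 new; branch {V=T, X=F} (Y, Z, W) contributes 0 new; branch {V=F} (X, Y, Z, W) contributes 10 new. Total: 26.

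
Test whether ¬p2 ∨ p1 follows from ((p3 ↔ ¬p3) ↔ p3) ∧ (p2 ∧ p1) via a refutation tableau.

Yes

Initial set: {(((p3 ↔ ¬p3) ↔ p3) ∧ (p2 ∧ p1)); ¬(¬p2 ∨ p1)}.
(((p3 ↔ ¬p3) ↔ p3) ∧ (p2 ∧ p1)): α-rule — add ((p3 ↔ ¬p3) ↔ p3), (p2 ∧ p1).
¬(¬p2 ∨ p1): α-rule — add ¬¬p2, ¬p1.
(p2 ∧ p1): α-rule — add p2, p1.
× closes — contains both p1 and ¬p1.
All 1 branch closes.
Every branch closed, so the premises entail the conclusion.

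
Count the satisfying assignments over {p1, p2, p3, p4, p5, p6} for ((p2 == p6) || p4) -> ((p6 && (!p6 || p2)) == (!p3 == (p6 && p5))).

40

Initial set: {(((p2 == p6) || p4) -> ((p6 && (!p6 || p2)) == (!p3 == (p6 && p5))))}.
(((p2 == p6) || p4) -> ((p6 && (!p6 || p2)) == (!p3 == (p6 && p5)))): β-rule — branch into !((p2 == p6) || p4)  //  ((p6 && (!p6 || p2)) == (!p3 == (p6 && p5))).
  branch 1 (add !((p2 == p6) || p4)):
    !((p2 == p6) || p4): α-rule — add !(p2 == p6), !p4.
    !(p2 == p6): β-rule — branch into p2, !p6  //  !p2, p6.
      branch 1.1 (add p2, !p6):
        ○ open, literals {p2=true, p4=false, p6=false}.
      branch 1.2 (add !p2, p6):
        ○ open, literals {p2=false, p4=false, p6=true}.
  branch 2 (add ((p6 && (!p6 || p2)) == (!p3 == (p6 && p5)))):
    ((p6 && (!p6 || p2)) == (!p3 == (p6 && p5))): β-rule — branch into (p6 && (!p6 || p2)), (!p3 == (p6 && p5))  //  !(p6 && (!p6 || p2)), !(!p3 == (p6 && p5)).
      branch 2.1 (add (p6 && (!p6 || p2)), (!p3 == (p6 && p5))):
        (p6 && (!p6 || p2)): α-rule — add p6, (!p6 || p2).
        (!p3 == (p6 && p5)): β-rule — branch into !p3, (p6 && p5)  //  !!p3, !(p6 && p5).
          branch 2.1.1 (add !p3, (p6 && p5)):
            (p6 && p5): α-rule — add p6, p5.
            (!p6 || p2): β-rule — branch into !p6  //  p2.
              branch 2.1.1.1 (add !p6):
                × closes — contains both p6 and !p6.
              branch 2.1.1.2 (add p2):
                ○ open, literals {p2=true, p3=false, p5=true, p6=true}.
          branch 2.1.2 (add !!p3, !(p6 && p5)):
            (!p6 || p2): β-rule — branch into !p6  //  p2.
              branch 2.1.2.1 (add !p6):
                × closes — contains both p6 and !p6.
              branch 2.1.2.2 (add p2):
                !(p6 && p5): β-rule — branch into !p6  //  !p5.
                  branch 2.1.2.2.1 (add !p6):
                    × closes — contains both p6 and !p6.
                  branch 2.1.2.2.2 (add !p5):
                    ○ open, literals {p2=true, p3=true, p5=false, p6=true}.
      branch 2.2 (add !(p6 && (!p6 || p2)), !(!p3 == (p6 && p5))):
        !(p6 && (!p6 || p2)): β-rule — branch into !p6  //  !(!p6 || p2).
          branch 2.2.1 (add !p6):
            !(!p3 == (p6 && p5)): β-rule — branch into !p3, !(p6 && p5)  //  !!p3, (p6 && p5).
              branch 2.2.1.1 (add !p3, !(p6 && p5)):
                !(p6 && p5): β-rule — branch into !p6  //  !p5.
                  branch 2.2.1.1.1 (add !p6):
                    ○ open, literals {p3=false, p6=false}.
                  branch 2.2.1.1.2 (add !p5):
                    ○ open, literals {p3=false, p5=false, p6=false}.
              branch 2.2.1.2 (add !!p3, (p6 && p5)):
                (p6 && p5): α-rule — add p6, p5.
                × closes — contains both p6 and !p6.
          branch 2.2.2 (add !(!p6 || p2)):
            !(!p6 || p2): α-rule — add !!p6, !p2.
            !(!p3 == (p6 && p5)): β-rule — branch into !p3, !(p6 && p5)  //  !!p3, (p6 && p5).
              branch 2.2.2.1 (add !p3, !(p6 && p5)):
                !(p6 && p5): β-rule — branch into !p6  //  !p5.
                  branch 2.2.2.1.1 (add !p6):
                    × closes — contains both p6 and !p6.
                  branch 2.2.2.1.2 (add !p5):
                    ○ open, literals {p2=false, p3=false, p5=false, p6=true}.
              branch 2.2.2.2 (add !!p3, (p6 && p5)):
                (p6 && p5): α-rule — add p6, p5.
                ○ open, literals {p2=false, p3=true, p5=true, p6=true}.
5 branches closed, 8 open.
Each open branch fixes some atoms; the unmentioned ones are free. Counting distinct full assignments: branch {p2=true, p4=false, p6=false} (p1, p3, p5) contributes 8 new; branch {p2=false, p4=false, p6=true} (p1, p3, p5) contributes 8 new; branch {p2=true, p3=false, p5=true, p6=true} (p1, p4) contributes 4 new; branch {p2=true, p3=true, p5=false, p6=true} (p1, p4) contributes 4 new; branch {p3=false, p6=false} (p1, p2, p4, p5) contributes 12 new; branch {p3=false, p5=false, p6=false} (p1, p2, p4) contributes 0 new; branch {p2=false, p3=false, p5=false, p6=true} (p1, p4) contributes 2 new; branch {p2=false, p3=true, p5=true, p6=true} (p1, p4) contributes 2 new. Total: 40.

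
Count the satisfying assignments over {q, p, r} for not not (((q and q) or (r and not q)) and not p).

Initial set: {not not (((q and q) or (r and not q)) and not p)}.
not not (((q and q) or (r and not q)) and not p): drop double negation, giving (((q and q) or (r and not q)) and not p).
(((q and q) or (r and not q)) and not p): α-rule — add ((q and q) or (r and not q)), not p.
((q and q) or (r and not q)): β-rule — branch into (q and q)  //  (r and not q).
  branch 1 (add (q and q)):
    (q and q): α-rule — add q, q.
    ○ open, literals {p=false, q=true}.
  branch 2 (add (r and not q)):
    (r and not q): α-rule — add r, not q.
    ○ open, literals {p=false, q=false, r=true}.
0 branches closed, 2 open.
Each open branch fixes some atoms; the unmentioned ones are free. Counting distinct full assignments: branch {p=false, q=true} (r) contributes 2 new; branch {p=false, q=false, r=true} (none free) contributes 1 new. Total: 3.

3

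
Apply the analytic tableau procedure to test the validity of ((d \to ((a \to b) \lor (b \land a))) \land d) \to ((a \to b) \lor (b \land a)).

Assume the negation and expand:
Initial set: {F (((d \to ((a \to b) \lor (b \land a))) \land d) \to ((a \to b) \lor (b \land a)))}.
F (((d \to ((a \to b) \lor (b \land a))) \land d) \to ((a \to b) \lor (b \land a))): α-rule — add T ((d \to ((a \to b) \lor (b \land a))) \land d), F ((a \to b) \lor (b \land a)).
T ((d \to ((a \to b) \lor (b \land a))) \land d): α-rule — add T (d \to ((a \to b) \lor (b \land a))), T d.
F ((a \to b) \lor (b \land a)): α-rule — add F (a \to b), F (b \land a).
F (a \to b): α-rule — add T a, F b.
T (d \to ((a \to b) \lor (b \land a))): β-rule — branch into F d  //  T ((a \to b) \lor (b \land a)).
  branch 1 (add F d):
    × closes — contains both d and \lnot d.
  branch 2 (add T ((a \to b) \lor (b \land a))):
    F (b \land a): β-rule — branch into F b  //  F a.
      branch 2.1 (add F b):
        T ((a \to b) \lor (b \land a)): β-rule — branch into T (a \to b)  //  T (b \land a).
          branch 2.1.1 (add T (a \to b)):
            T (a \to b): β-rule — branch into F a  //  T b.
              branch 2.1.1.1 (add F a):
                × closes — contains both a and \lnot a.
              branch 2.1.1.2 (add T b):
                × closes — contains both b and \lnot b.
          branch 2.1.2 (add T (b \land a)):
            T (b \land a): α-rule — add T b, T a.
            × closes — contains both b and \lnot b.
      branch 2.2 (add F a):
        × closes — contains both a and \lnot a.
All 5 branches close.
Every branch closed, so the negation is unsatisfiable and the formula is valid.

Valid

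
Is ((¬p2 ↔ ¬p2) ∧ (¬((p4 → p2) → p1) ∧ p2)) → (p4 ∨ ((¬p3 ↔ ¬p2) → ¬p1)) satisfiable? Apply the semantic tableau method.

Satisfiable

Initial set: {T (((¬p2 ↔ ¬p2) ∧ (¬((p4 → p2) → p1) ∧ p2)) → (p4 ∨ ((¬p3 ↔ ¬p2) → ¬p1)))}.
T (((¬p2 ↔ ¬p2) ∧ (¬((p4 → p2) → p1) ∧ p2)) → (p4 ∨ ((¬p3 ↔ ¬p2) → ¬p1))): β-rule — branch into F ((¬p2 ↔ ¬p2) ∧ (¬((p4 → p2) → p1) ∧ p2))  //  T (p4 ∨ ((¬p3 ↔ ¬p2) → ¬p1)).
  branch 1 (add F ((¬p2 ↔ ¬p2) ∧ (¬((p4 → p2) → p1) ∧ p2))):
    F ((¬p2 ↔ ¬p2) ∧ (¬((p4 → p2) → p1) ∧ p2)): β-rule — branch into F (¬p2 ↔ ¬p2)  //  F (¬((p4 → p2) → p1) ∧ p2).
      branch 1.1 (add F (¬p2 ↔ ¬p2)):
        F (¬p2 ↔ ¬p2): β-rule — branch into T ¬p2, F ¬p2  //  F ¬p2, T ¬p2.
          branch 1.1.1 (add T ¬p2, F ¬p2):
            × closes — contains both p2 and ¬p2.
          branch 1.1.2 (add F ¬p2, T ¬p2):
            × closes — contains both p2 and ¬p2.
      branch 1.2 (add F (¬((p4 → p2) → p1) ∧ p2)):
        F (¬((p4 → p2) → p1) ∧ p2): β-rule — branch into F ¬((p4 → p2) → p1)  //  F p2.
          branch 1.2.1 (add F ¬((p4 → p2) → p1)):
            F ¬((p4 → p2) → p1): β-rule — branch into F (p4 → p2)  //  T p1.
              branch 1.2.1.1 (add F (p4 → p2)):
                F (p4 → p2): α-rule — add T p4, F p2.
                ○ open, literals {p2=false, p4=true}.
              branch 1.2.1.2 (add T p1):
                ○ open, literals {p1=true}.
          branch 1.2.2 (add F p2):
            ○ open, literals {p2=false}.
  branch 2 (add T (p4 ∨ ((¬p3 ↔ ¬p2) → ¬p1))):
    T (p4 ∨ ((¬p3 ↔ ¬p2) → ¬p1)): β-rule — branch into T p4  //  T ((¬p3 ↔ ¬p2) → ¬p1).
      branch 2.1 (add T p4):
        ○ open, literals {p4=true}.
      branch 2.2 (add T ((¬p3 ↔ ¬p2) → ¬p1)):
        T ((¬p3 ↔ ¬p2) → ¬p1): β-rule — branch into F (¬p3 ↔ ¬p2)  //  T ¬p1.
          branch 2.2.1 (add F (¬p3 ↔ ¬p2)):
            F (¬p3 ↔ ¬p2): β-rule — branch into T ¬p3, F ¬p2  //  F ¬p3, T ¬p2.
              branch 2.2.1.1 (add T ¬p3, F ¬p2):
                ○ open, literals {p2=true, p3=false}.
              branch 2.2.1.2 (add F ¬p3, T ¬p2):
                ○ open, literals {p2=false, p3=true}.
          branch 2.2.2 (add T ¬p1):
            ○ open, literals {p1=false}.
2 branches closed, 7 open.
An open branch gives a satisfying assignment: p2=false, p4=true.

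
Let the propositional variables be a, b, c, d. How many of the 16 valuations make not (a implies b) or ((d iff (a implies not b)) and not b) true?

Initial set: {(not (a implies b) or ((d iff (a implies not b)) and not b))}.
(not (a implies b) or ((d iff (a implies not b)) and not b)): β-rule — branch into not (a implies b)  //  ((d iff (a implies not b)) and not b).
  branch 1 (add not (a implies b)):
    not (a implies b): α-rule — add a, not b.
    ○ open, literals {a=T, b=F}.
  branch 2 (add ((d iff (a implies not b)) and not b)):
    ((d iff (a implies not b)) and not b): α-rule — add (d iff (a implies not b)), not b.
    (d iff (a implies not b)): β-rule — branch into d, (a implies not b)  //  not d, not (a implies not b).
      branch 2.1 (add d, (a implies not b)):
        (a implies not b): β-rule — branch into not a  //  not b.
          branch 2.1.1 (add not a):
            ○ open, literals {a=F, b=F, d=T}.
          branch 2.1.2 (add not b):
            ○ open, literals {b=F, d=T}.
      branch 2.2 (add not d, not (a implies not b)):
        not (a implies not b): α-rule — add a, not not b.
        × closes — contains both b and not b.
1 branch closed, 3 open.
Each open branch fixes some atoms; the unmentioned ones are free. Counting distinct full assignments: branch {a=T, b=F} (c, d) contributes 4 new; branch {a=F, b=F, d=T} (c) contributes 2 new; branch {b=F, d=T} (a, c) contributes 0 new. Total: 6.

6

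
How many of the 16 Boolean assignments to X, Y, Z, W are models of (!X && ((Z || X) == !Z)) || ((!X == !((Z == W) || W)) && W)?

Initial set: {((!X && ((Z || X) == !Z)) || ((!X == !((Z == W) || W)) && W))}.
((!X && ((Z || X) == !Z)) || ((!X == !((Z == W) || W)) && W)): β-rule — branch into (!X && ((Z || X) == !Z))  //  ((!X == !((Z == W) || W)) && W).
  branch 1 (add (!X && ((Z || X) == !Z))):
    (!X && ((Z || X) == !Z)): α-rule — add !X, ((Z || X) == !Z).
    ((Z || X) == !Z): β-rule — branch into (Z || X), !Z  //  !(Z || X), !!Z.
      branch 1.1 (add (Z || X), !Z):
        (Z || X): β-rule — branch into Z  //  X.
          branch 1.1.1 (add Z):
            × closes — contains both Z and !Z.
          branch 1.1.2 (add X):
            × closes — contains both X and !X.
      branch 1.2 (add !(Z || X), !!Z):
        !(Z || X): α-rule — add !Z, !X.
        × closes — contains both Z and !Z.
  branch 2 (add ((!X == !((Z == W) || W)) && W)):
    ((!X == !((Z == W) || W)) && W): α-rule — add (!X == !((Z == W) || W)), W.
    (!X == !((Z == W) || W)): β-rule — branch into !X, !((Z == W) || W)  //  !!X, !!((Z == W) || W).
      branch 2.1 (add !X, !((Z == W) || W)):
        !((Z == W) || W): α-rule — add !(Z == W), !W.
        × closes — contains both W and !W.
      branch 2.2 (add !!X, !!((Z == W) || W)):
        !!((Z == W) || W): β-rule — branch into (Z == W)  //  W.
          branch 2.2.1 (add (Z == W)):
            (Z == W): β-rule — branch into Z, W  //  !Z, !W.
              branch 2.2.1.1 (add Z, W):
                ○ open, literals {W=1, X=1, Z=1}.
              branch 2.2.1.2 (add !Z, !W):
                × closes — contains both W and !W.
          branch 2.2.2 (add W):
            ○ open, literals {W=1, X=1}.
5 branches closed, 2 open.
Each open branch fixes some atoms; the unmentioned ones are free. Counting distinct full assignments: branch {W=1, X=1, Z=1} (Y) contributes 2 new; branch {W=1, X=1} (Y, Z) contributes 2 new. Total: 4.

4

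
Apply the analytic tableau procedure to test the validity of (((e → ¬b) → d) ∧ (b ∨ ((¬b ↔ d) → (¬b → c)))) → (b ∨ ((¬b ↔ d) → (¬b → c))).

Assume the negation and expand:
Initial set: {¬((((e → ¬b) → d) ∧ (b ∨ ((¬b ↔ d) → (¬b → c)))) → (b ∨ ((¬b ↔ d) → (¬b → c))))}.
¬((((e → ¬b) → d) ∧ (b ∨ ((¬b ↔ d) → (¬b → c)))) → (b ∨ ((¬b ↔ d) → (¬b → c)))): α-rule — add (((e → ¬b) → d) ∧ (b ∨ ((¬b ↔ d) → (¬b → c)))), ¬(b ∨ ((¬b ↔ d) → (¬b → c))).
(((e → ¬b) → d) ∧ (b ∨ ((¬b ↔ d) → (¬b → c)))): α-rule — add ((e → ¬b) → d), (b ∨ ((¬b ↔ d) → (¬b → c))).
¬(b ∨ ((¬b ↔ d) → (¬b → c))): α-rule — add ¬b, ¬((¬b ↔ d) → (¬b → c)).
¬((¬b ↔ d) → (¬b → c)): α-rule — add (¬b ↔ d), ¬(¬b → c).
¬(¬b → c): α-rule — add ¬b, ¬c.
((e → ¬b) → d): β-rule — branch into ¬(e → ¬b)  //  d.
  branch 1 (add ¬(e → ¬b)):
    ¬(e → ¬b): α-rule — add e, ¬¬b.
    × closes — contains both b and ¬b.
  branch 2 (add d):
    (b ∨ ((¬b ↔ d) → (¬b → c))): β-rule — branch into b  //  ((¬b ↔ d) → (¬b → c)).
      branch 2.1 (add b):
        × closes — contains both b and ¬b.
      branch 2.2 (add ((¬b ↔ d) → (¬b → c))):
        (¬b ↔ d): β-rule — branch into ¬b, d  //  ¬¬b, ¬d.
          branch 2.2.1 (add ¬b, d):
            ((¬b ↔ d) → (¬b → c)): β-rule — branch into ¬(¬b ↔ d)  //  (¬b → c).
              branch 2.2.1.1 (add ¬(¬b ↔ d)):
                ¬(¬b ↔ d): β-rule — branch into ¬b, ¬d  //  ¬¬b, d.
                  branch 2.2.1.1.1 (add ¬b, ¬d):
                    × closes — contains both d and ¬d.
                  branch 2.2.1.1.2 (add ¬¬b, d):
                    × closes — contains both b and ¬b.
              branch 2.2.1.2 (add (¬b → c)):
                (¬b → c): β-rule — branch into ¬¬b  //  c.
                  branch 2.2.1.2.1 (add ¬¬b):
                    × closes — contains both b and ¬b.
                  branch 2.2.1.2.2 (add c):
                    × closes — contains both c and ¬c.
          branch 2.2.2 (add ¬¬b, ¬d):
            × closes — contains both b and ¬b.
All 7 branches close.
Every branch closed, so the negation is unsatisfiable and the formula is valid.

Valid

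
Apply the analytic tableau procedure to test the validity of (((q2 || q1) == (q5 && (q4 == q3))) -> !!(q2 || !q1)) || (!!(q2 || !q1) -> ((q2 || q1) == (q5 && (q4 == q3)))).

Assume the negation and expand:
Initial set: {!((((q2 || q1) == (q5 && (q4 == q3))) -> !!(q2 || !q1)) || (!!(q2 || !q1) -> ((q2 || q1) == (q5 && (q4 == q3)))))}.
!((((q2 || q1) == (q5 && (q4 == q3))) -> !!(q2 || !q1)) || (!!(q2 || !q1) -> ((q2 || q1) == (q5 && (q4 == q3))))): α-rule — add !(((q2 || q1) == (q5 && (q4 == q3))) -> !!(q2 || !q1)), !(!!(q2 || !q1) -> ((q2 || q1) == (q5 && (q4 == q3)))).
!(((q2 || q1) == (q5 && (q4 == q3))) -> !!(q2 || !q1)): α-rule — add ((q2 || q1) == (q5 && (q4 == q3))), !!!(q2 || !q1).
!(!!(q2 || !q1) -> ((q2 || q1) == (q5 && (q4 == q3)))): α-rule — add !!(q2 || !q1), !((q2 || q1) == (q5 && (q4 == q3))).
!!!(q2 || !q1): drop double negation, giving !(q2 || !q1).
!!(q2 || !q1): drop double negation, giving (q2 || !q1).
!(q2 || !q1): α-rule — add !q2, !!q1.
((q2 || q1) == (q5 && (q4 == q3))): β-rule — branch into (q2 || q1), (q5 && (q4 == q3))  //  !(q2 || q1), !(q5 && (q4 == q3)).
  branch 1 (add (q2 || q1), (q5 && (q4 == q3))):
    (q5 && (q4 == q3)): α-rule — add q5, (q4 == q3).
    !((q2 || q1) == (q5 && (q4 == q3))): β-rule — branch into (q2 || q1), !(q5 && (q4 == q3))  //  !(q2 || q1), (q5 && (q4 == q3)).
      branch 1.1 (add (q2 || q1), !(q5 && (q4 == q3))):
        (q2 || !q1): β-rule — branch into q2  //  !q1.
          branch 1.1.1 (add q2):
            × closes — contains both q2 and !q2.
          branch 1.1.2 (add !q1):
            × closes — contains both q1 and !q1.
      branch 1.2 (add !(q2 || q1), (q5 && (q4 == q3))):
        !(q2 || q1): α-rule — add !q2, !q1.
        × closes — contains both q1 and !q1.
  branch 2 (add !(q2 || q1), !(q5 && (q4 == q3))):
    !(q2 || q1): α-rule — add !q2, !q1.
    × closes — contains both q1 and !q1.
All 4 branches close.
Every branch closed, so the negation is unsatisfiable and the formula is valid.

Valid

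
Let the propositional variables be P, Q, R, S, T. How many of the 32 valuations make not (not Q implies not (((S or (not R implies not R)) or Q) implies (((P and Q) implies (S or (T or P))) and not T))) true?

8

Initial set: {not (not Q implies not (((S or (not R implies not R)) or Q) implies (((P and Q) implies (S or (T or P))) and not T)))}.
not (not Q implies not (((S or (not R implies not R)) or Q) implies (((P and Q) implies (S or (T or P))) and not T))): α-rule — add not Q, not not (((S or (not R implies not R)) or Q) implies (((P and Q) implies (S or (T or P))) and not T)).
not not (((S or (not R implies not R)) or Q) implies (((P and Q) implies (S or (T or P))) and not T)): β-rule — branch into not ((S or (not R implies not R)) or Q)  //  (((P and Q) implies (S or (T or P))) and not T).
  branch 1 (add not ((S or (not R implies not R)) or Q)):
    not ((S or (not R implies not R)) or Q): α-rule — add not (S or (not R implies not R)), not Q.
    not (S or (not R implies not R)): α-rule — add not S, not (not R implies not R).
    not (not R implies not R): α-rule — add not R, not not R.
    × closes — contains both R and not R.
  branch 2 (add (((P and Q) implies (S or (T or P))) and not T)):
    (((P and Q) implies (S or (T or P))) and not T): α-rule — add ((P and Q) implies (S or (T or P))), not T.
    ((P and Q) implies (S or (T or P))): β-rule — branch into not (P and Q)  //  (S or (T or P)).
      branch 2.1 (add not (P and Q)):
        not (P and Q): β-rule — branch into not P  //  not Q.
          branch 2.1.1 (add not P):
            ○ open, literals {P=0, Q=0, T=0}.
          branch 2.1.2 (add not Q):
            ○ open, literals {Q=0, T=0}.
      branch 2.2 (add (S or (T or P))):
        (S or (T or P)): β-rule — branch into S  //  (T or P).
          branch 2.2.1 (add S):
            ○ open, literals {Q=0, S=1, T=0}.
          branch 2.2.2 (add (T or P)):
            (T or P): β-rule — branch into T  //  P.
              branch 2.2.2.1 (add T):
                × closes — contains both T and not T.
              branch 2.2.2.2 (add P):
                ○ open, literals {P=1, Q=0, T=0}.
2 branches closed, 4 open.
Each open branch fixes some atoms; the unmentioned ones are free. Counting distinct full assignments: branch {P=0, Q=0, T=0} (R, S) contributes 4 new; branch {Q=0, T=0} (P, R, S) contributes 4 new; branch {Q=0, S=1, T=0} (P, R) contributes 0 new; branch {P=1, Q=0, T=0} (R, S) contributes 0 new. Total: 8.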